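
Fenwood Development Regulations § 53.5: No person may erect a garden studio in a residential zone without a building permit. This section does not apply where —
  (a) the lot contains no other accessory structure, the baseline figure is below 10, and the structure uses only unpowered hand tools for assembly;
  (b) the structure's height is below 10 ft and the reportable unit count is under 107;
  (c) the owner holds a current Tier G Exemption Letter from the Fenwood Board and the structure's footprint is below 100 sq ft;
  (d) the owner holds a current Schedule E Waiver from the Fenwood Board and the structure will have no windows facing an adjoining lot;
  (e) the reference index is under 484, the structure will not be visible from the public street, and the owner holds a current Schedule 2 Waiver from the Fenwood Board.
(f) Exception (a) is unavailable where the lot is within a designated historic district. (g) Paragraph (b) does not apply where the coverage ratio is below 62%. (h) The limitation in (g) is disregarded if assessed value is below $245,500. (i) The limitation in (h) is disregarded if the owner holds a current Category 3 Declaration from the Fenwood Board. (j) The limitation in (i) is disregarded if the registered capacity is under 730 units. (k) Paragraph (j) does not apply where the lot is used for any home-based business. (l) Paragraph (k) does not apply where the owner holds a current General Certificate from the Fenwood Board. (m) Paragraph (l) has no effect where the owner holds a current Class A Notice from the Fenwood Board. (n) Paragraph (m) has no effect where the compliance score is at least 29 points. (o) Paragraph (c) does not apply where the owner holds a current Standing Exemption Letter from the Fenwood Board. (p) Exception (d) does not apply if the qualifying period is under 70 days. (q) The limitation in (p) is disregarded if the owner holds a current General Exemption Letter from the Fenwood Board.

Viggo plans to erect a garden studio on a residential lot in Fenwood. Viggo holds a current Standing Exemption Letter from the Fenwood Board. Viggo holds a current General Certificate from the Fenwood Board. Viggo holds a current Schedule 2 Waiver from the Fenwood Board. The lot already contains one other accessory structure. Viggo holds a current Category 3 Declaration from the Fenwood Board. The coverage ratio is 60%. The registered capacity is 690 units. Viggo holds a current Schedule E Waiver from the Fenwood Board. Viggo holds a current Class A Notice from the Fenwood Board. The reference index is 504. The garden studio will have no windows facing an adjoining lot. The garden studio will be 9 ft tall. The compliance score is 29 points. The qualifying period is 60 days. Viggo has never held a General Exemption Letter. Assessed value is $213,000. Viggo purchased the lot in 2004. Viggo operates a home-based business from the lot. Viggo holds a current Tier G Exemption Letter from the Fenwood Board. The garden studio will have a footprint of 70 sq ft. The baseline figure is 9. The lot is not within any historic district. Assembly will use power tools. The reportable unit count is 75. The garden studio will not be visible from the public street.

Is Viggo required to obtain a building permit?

No — exception (b) applies; Viggo does not need a building permit.

Exception (a) requires that the lot contains no other accessory structure; but the lot already has another accessory structure, so (a) is unavailable.
Exception (b) is satisfied on its face — the structure's height is 9 ft, below the 10 ft limit; the reportable unit count is 75, under the 107 limit. Under paragraphs (g)–(n): (g) is triggered (the coverage ratio is 60%, below the 62% limit), but yields to (h): (h) operates against (g): assessed value is $213,000, below the $245,500 limit. (i) is engaged (a current Category 3 Declaration is held), but is overridden by (j): (j) is triggered — the registered capacity is 690 units, under the 730 units limit. (k) is engaged (a home-based business operates on the lot), but yields to (l): (l) operates — a current General Certificate is held. (m) is triggered (a current Class A Notice is held), but yields to (n): (n) operates against (m): the compliance score is 29 points, meeting the 29 points threshold. (b) remains available.
Exception (c): a current Tier G Exemption Letter is held; the structure's footprint is 70 sq ft, below the 100 sq ft limit — every condition holds. But applying paragraph (o): (o) applies — a current Standing Exemption Letter is held. (c) is therefore removed.
Exception (d): a current Schedule E Waiver is held; no windows face an adjoining lot — every condition holds. Turning to paragraphs (p)–(q): (p) operates against (d): the qualifying period is 60 days, under the 70 days limit. (q) is inapplicable (no current General Exemption Letter is held), so (p) stands. (d) is therefore removed.
Exception (e) requires that the reference index is under 484; but the reference index is 504, not under 484, so (e) is unavailable.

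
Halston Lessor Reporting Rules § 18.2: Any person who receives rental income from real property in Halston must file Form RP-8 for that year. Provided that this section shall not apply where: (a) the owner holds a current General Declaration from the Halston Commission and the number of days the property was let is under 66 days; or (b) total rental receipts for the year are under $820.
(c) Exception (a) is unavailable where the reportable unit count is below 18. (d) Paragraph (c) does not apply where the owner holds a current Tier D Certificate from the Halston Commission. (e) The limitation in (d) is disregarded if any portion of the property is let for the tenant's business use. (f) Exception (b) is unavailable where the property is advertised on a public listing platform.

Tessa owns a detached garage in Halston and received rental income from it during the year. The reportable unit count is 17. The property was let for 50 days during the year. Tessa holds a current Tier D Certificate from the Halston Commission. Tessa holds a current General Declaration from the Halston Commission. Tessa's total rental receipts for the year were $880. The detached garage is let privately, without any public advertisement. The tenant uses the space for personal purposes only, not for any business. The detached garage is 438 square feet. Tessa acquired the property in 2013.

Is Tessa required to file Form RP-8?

No — exception (a) applies; Tessa is not required to file Form RP-8.

Exception (a): a current General Declaration is held; the number of days the property was let is 50 days, under the 66 days limit — every condition holds. Applying paragraphs (c)–(e): (c) is engaged (the reportable unit count is 17, below the 18 limit), but yields to (d): (d) operates against (c): a current Tier D Certificate is held. (e), which would lift (d), is inapplicable — the space is used for personal purposes only. So (a) applies.
Exception (b) fails — total rental receipts for the year are $880, not under $820.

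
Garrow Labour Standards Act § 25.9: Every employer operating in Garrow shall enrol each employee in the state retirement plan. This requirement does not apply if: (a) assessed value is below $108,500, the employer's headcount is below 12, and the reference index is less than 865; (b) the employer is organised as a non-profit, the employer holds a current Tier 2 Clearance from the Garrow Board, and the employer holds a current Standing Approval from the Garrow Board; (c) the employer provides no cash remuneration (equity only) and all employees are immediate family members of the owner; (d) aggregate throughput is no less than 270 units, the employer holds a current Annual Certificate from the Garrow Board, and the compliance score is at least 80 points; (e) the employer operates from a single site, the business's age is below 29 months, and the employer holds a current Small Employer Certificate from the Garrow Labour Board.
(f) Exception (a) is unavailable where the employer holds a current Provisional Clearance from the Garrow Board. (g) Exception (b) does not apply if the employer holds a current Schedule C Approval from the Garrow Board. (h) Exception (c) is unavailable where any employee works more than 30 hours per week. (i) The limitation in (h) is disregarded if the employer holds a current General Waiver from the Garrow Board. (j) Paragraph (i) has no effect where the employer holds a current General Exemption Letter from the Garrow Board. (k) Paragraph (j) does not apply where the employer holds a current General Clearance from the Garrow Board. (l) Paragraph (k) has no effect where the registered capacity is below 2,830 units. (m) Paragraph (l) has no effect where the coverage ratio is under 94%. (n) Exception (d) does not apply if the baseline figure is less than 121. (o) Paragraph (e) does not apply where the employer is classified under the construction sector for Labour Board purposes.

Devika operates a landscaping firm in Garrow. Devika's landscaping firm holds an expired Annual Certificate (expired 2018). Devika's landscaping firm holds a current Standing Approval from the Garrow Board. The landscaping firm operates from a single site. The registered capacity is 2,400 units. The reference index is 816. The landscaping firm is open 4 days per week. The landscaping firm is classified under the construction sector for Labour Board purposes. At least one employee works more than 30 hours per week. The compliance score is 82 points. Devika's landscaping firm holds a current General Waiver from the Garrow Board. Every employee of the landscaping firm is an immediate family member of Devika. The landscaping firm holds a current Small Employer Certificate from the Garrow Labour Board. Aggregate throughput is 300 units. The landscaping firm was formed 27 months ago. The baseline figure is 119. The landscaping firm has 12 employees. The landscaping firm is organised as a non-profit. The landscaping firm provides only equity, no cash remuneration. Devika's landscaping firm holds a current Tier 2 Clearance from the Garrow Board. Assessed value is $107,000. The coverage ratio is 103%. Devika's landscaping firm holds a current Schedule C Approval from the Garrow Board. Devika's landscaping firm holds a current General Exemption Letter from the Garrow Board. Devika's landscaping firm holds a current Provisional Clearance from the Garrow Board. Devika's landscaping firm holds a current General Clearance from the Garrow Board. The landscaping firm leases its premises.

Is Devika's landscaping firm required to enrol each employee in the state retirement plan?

Exception (a) fails — the employer's headcount is 12, not below 12.
Exception (b) is satisfied on its face — the employer is a non-profit; a current Tier 2 Clearance is held; a current Standing Approval is held. Turning to paragraph (g): (g) operates — a current Schedule C Approval is held. Exception (b) does not apply.
Exception (c): remuneration is equity-only; every employee is an immediate family member — every condition holds. Turning to paragraphs (h)–(m): (h) operates against (c): at least one employee exceeds 30 hours/week. (i) would limit (h) — a current General Waiver is held — but (j) sets (i) aside: (j) operates against (i): a current General Exemption Letter is held. (k) applies (a current General Clearance is held), but is itself disapplied by (l): (l) is engaged — the registered capacity is 2,400 units, below the 2,830 units limit. (m) is not engaged (the coverage ratio is 103%, not under 94%), so (l) stands. So (c) is unavailable.
Exception (d) requires that the employer holds a current Annual Certificate from the Garrow Board; but there is no Annual Certificate in force, so (d) is unavailable.
Exception (e): the employer operates from a single site; the business's age is 27 months, below the 29 months limit; a current Small Employer Certificate is held — every condition holds. But applying paragraph (o): (o) operates against (e): the landscaping firm is classified under the construction sector. So (e) is unavailable.
No exception applies. The general rule governs.

Yes — Devika's landscaping firm must enrol each employee in the state retirement plan.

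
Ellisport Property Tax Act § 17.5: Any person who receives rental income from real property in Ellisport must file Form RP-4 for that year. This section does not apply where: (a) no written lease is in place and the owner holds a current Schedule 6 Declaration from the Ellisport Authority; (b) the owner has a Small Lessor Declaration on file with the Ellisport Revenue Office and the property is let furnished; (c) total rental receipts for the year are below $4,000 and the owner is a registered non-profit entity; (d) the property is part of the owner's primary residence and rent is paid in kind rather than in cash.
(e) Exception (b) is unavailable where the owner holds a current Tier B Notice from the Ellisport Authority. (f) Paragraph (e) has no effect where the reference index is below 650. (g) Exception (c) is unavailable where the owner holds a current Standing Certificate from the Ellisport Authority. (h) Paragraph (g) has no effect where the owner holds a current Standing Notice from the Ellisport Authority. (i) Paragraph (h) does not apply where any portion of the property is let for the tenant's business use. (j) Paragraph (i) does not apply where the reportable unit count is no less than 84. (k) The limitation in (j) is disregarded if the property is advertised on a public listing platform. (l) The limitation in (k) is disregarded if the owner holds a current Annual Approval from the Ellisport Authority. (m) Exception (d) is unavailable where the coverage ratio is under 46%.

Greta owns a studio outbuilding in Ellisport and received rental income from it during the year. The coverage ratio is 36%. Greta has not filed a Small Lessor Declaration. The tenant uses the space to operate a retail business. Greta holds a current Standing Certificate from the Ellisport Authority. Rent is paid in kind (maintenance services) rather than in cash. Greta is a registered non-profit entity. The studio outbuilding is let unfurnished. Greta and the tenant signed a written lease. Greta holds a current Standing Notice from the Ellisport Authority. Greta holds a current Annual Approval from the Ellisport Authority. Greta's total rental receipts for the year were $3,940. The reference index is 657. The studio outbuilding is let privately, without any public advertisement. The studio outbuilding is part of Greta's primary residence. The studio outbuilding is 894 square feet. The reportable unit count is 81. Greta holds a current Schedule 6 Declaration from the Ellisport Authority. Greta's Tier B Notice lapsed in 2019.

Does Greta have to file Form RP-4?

Exception (a) does not apply: a written lease is in place.
Exception (b) requires that the owner has a Small Lessor Declaration on file with the Ellisport Revenue Office; but no Small Lessor Declaration is on file, so (b) is unavailable.
Exception (c) is satisfied on its face — total rental receipts for the year are $3,940, below the $4,000 limit; Greta is a registered non-profit. Turning to paragraphs (g)–(l): (g) is triggered — a current Standing Certificate is held. (h) applies (a current Standing Notice is held), but is displaced by (i): (i) is engaged — the space is let for business use. (j) is not engaged (the reportable unit count is 81, short of 84), so (i) stands. So (c) is unavailable.
Exception (d) is satisfied on its face — the studio outbuilding is part of the primary residence; rent is paid in kind. However, paragraph (m) must be considered: (m) operates against (d): the coverage ratio is 36%, under the 46% limit. (d) is therefore removed.
None of the exceptions is available; § 17.5 applies in full.

Yes — Greta must file Form RP-4.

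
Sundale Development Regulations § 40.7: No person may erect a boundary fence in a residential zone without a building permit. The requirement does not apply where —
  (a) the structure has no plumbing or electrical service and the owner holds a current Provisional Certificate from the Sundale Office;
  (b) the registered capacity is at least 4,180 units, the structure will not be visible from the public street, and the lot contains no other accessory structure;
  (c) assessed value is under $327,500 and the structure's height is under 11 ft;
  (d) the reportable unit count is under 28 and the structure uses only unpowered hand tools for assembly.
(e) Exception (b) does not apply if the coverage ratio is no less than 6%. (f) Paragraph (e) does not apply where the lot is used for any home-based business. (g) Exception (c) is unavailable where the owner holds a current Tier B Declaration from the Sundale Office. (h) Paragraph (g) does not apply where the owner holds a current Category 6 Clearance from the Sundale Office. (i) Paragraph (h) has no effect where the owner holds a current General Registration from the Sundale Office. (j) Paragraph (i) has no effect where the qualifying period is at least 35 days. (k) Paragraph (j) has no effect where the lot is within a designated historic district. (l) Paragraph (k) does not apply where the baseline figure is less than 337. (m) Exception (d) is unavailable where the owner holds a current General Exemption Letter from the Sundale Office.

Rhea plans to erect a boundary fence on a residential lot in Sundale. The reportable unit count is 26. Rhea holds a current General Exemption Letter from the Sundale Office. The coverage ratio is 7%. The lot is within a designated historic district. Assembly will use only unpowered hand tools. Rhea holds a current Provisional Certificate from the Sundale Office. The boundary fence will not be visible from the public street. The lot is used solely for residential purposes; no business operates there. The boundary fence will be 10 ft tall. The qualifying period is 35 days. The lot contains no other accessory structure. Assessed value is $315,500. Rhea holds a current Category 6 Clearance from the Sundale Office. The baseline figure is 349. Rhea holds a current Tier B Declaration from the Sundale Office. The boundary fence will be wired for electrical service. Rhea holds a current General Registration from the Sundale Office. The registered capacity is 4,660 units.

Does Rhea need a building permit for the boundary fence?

Exception (a) requires that the structure has no plumbing or electrical service; but electrical service is planned, so (a) is unavailable.
Exception (b) is satisfied on its face — the registered capacity is 4,660 units, meeting the 4,180 units threshold; the structure will not be visible from the street; the lot has no other accessory structure. However, paragraphs (e)–(f) must be considered: (e) operates against (b): the coverage ratio is 7%, meeting the 6% threshold. (f) is not engaged (the lot is solely residential), so (e) stands. So (b) is unavailable.
Exception (c) is satisfied on its face — assessed value is $315,500, under the $327,500 limit; the structure's height is 10 ft, under the 11 ft limit. However, paragraphs (g)–(l) must be considered: (g) operates against (c): a current Tier B Declaration is held. (h) operates (a current Category 6 Clearance is held), but is displaced by (i): (i) operates — a current General Registration is held. (j) would limit (i) — the qualifying period is 35 days, meeting the 35 days threshold — but (k) sets (j) aside: (k) applies — the lot is in a historic district. (l) does not operate here (the baseline figure is 349, not less than 337), so (k) stands. (c) is therefore removed.
Exception (d)'s conditions are all satisfied: the reportable unit count is 26, under the 28 limit; assembly uses only hand tools. However, paragraph (m) must be considered: (m) operates — a current General Exemption Letter is held. Exception (d) does not apply.
No exception displaces § 40.7.

Yes — Rhea must obtain a building permit.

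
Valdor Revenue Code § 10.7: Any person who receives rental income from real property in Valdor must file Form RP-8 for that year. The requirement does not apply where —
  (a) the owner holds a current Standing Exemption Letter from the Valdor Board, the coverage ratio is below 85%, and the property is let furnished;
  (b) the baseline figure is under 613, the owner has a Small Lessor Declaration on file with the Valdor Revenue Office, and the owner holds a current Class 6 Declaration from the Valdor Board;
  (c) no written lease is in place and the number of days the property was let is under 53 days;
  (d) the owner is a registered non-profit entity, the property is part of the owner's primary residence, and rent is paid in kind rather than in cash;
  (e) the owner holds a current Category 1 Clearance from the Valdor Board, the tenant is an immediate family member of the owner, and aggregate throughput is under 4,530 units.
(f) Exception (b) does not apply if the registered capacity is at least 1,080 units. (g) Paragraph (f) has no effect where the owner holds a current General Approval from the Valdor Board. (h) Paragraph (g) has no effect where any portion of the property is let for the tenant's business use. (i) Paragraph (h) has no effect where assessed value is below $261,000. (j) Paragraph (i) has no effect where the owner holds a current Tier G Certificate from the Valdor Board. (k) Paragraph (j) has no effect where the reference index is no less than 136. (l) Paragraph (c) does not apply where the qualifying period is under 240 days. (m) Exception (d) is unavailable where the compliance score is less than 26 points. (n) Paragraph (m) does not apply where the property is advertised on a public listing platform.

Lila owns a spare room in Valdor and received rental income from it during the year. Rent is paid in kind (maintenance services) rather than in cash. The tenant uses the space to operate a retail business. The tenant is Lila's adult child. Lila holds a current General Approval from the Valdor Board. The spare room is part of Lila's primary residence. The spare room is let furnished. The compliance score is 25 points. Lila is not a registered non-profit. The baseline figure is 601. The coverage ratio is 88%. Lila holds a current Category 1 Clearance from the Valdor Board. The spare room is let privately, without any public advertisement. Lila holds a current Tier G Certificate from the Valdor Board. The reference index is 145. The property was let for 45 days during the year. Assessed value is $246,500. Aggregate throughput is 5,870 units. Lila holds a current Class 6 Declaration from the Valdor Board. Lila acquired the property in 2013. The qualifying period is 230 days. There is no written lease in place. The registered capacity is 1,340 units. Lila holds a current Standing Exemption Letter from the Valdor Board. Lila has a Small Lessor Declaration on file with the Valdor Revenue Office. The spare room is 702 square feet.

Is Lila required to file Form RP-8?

Exception (a) requires that the coverage ratio is below 85%; but the coverage ratio is 88%, not below 85%, so (a) is unavailable.
Exception (b): the baseline figure is 601, under the 613 limit; a Small Lessor Declaration is on file; a current Class 6 Declaration is held — every condition holds. Considering the limiting provisions: (f) would limit (b) — the registered capacity is 1,340 units, meeting the 1,080 units threshold — but (g) sets (f) aside: (g) applies — a current General Approval is held. (h) would limit (g) — the space is let for business use — but (i) sets (h) aside: (i) operates against (h): assessed value is $246,500, below the $261,000 limit. (j) would limit (i) — a current Tier G Certificate is held — but (k) sets (j) aside: (k) operates against (j): the reference index is 145, meeting the 136 threshold. So (b) applies.
Exception (c) is satisfied on its face — there is no written lease; the number of days the property was let is 45 days, under the 53 days limit. However, paragraph (l) must be considered: (l) operates against (c): the qualifying period is 230 days, under the 240 days limit. (c) is therefore removed.
Exception (d) fails — Lila is not a registered non-profit.
Exception (e) does not apply: aggregate throughput is 5,870 units, not under 4,530 units.

No — exception (b) applies; Lila is not required to file Form RP-8.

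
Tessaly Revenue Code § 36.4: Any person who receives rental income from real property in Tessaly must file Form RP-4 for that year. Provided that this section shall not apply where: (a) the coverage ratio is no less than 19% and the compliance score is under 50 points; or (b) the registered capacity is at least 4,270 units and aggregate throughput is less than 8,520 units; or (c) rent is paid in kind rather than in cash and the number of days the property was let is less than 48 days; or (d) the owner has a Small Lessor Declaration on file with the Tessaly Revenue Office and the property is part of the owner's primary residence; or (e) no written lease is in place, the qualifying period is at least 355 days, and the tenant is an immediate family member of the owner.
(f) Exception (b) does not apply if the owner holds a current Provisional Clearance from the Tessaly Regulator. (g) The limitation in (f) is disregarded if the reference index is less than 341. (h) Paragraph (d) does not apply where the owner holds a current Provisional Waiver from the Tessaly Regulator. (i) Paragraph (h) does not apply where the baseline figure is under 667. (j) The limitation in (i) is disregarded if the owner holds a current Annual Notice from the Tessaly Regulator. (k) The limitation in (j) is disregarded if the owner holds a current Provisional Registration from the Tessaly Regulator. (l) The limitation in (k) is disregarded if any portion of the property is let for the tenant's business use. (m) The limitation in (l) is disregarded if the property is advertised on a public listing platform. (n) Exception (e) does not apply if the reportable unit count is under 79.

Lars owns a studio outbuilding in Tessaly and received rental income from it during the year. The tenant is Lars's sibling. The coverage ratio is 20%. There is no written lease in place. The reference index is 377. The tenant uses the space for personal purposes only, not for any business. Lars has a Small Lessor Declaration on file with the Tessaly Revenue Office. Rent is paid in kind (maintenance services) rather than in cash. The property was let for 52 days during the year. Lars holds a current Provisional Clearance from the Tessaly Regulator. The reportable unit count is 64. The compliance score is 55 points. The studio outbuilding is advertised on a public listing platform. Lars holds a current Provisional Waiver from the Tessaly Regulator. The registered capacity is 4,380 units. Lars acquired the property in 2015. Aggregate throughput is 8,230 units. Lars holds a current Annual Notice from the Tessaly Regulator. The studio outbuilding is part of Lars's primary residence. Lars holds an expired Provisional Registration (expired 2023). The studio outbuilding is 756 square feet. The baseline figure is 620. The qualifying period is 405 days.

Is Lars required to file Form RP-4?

Yes — Lars must file Form RP-4.

Exception (a) does not apply: the compliance score is 55 points, not under 50 points.
Exception (b): the registered capacity is 4,380 units, meeting the 4,270 units threshold; aggregate throughput is 8,230 units, less than the 8,520 units limit — every condition holds. However, paragraphs (f)–(g) must be considered: (f) operates against (b): a current Provisional Clearance is held. (g) does not operate here (the reference index is 377, not less than 341), so (f) stands. Exception (b) does not apply.
Exception (c) fails — the number of days the property was let is 52 days, not less than 48 days.
All of (d)'s requirements are met (a Small Lessor Declaration is on file; the studio outbuilding is part of the primary residence). But: (h) is engaged — a current Provisional Waiver is held. (i) would limit (h) — the baseline figure is 620, under the 667 limit — but (j) sets (i) aside: (j) operates against (i): a current Annual Notice is held. (k) is inapplicable (there is no Provisional Registration in force), so (j) stands. (d) is therefore removed.
Exception (e): there is no written lease; the qualifying period is 405 days, meeting the 355 days threshold; the tenant is an immediate family member — every condition holds. Turning to paragraph (n): (n) operates against (e): the reportable unit count is 64, under the 79 limit. Exception (e) does not apply.
No exception applies. The general rule governs.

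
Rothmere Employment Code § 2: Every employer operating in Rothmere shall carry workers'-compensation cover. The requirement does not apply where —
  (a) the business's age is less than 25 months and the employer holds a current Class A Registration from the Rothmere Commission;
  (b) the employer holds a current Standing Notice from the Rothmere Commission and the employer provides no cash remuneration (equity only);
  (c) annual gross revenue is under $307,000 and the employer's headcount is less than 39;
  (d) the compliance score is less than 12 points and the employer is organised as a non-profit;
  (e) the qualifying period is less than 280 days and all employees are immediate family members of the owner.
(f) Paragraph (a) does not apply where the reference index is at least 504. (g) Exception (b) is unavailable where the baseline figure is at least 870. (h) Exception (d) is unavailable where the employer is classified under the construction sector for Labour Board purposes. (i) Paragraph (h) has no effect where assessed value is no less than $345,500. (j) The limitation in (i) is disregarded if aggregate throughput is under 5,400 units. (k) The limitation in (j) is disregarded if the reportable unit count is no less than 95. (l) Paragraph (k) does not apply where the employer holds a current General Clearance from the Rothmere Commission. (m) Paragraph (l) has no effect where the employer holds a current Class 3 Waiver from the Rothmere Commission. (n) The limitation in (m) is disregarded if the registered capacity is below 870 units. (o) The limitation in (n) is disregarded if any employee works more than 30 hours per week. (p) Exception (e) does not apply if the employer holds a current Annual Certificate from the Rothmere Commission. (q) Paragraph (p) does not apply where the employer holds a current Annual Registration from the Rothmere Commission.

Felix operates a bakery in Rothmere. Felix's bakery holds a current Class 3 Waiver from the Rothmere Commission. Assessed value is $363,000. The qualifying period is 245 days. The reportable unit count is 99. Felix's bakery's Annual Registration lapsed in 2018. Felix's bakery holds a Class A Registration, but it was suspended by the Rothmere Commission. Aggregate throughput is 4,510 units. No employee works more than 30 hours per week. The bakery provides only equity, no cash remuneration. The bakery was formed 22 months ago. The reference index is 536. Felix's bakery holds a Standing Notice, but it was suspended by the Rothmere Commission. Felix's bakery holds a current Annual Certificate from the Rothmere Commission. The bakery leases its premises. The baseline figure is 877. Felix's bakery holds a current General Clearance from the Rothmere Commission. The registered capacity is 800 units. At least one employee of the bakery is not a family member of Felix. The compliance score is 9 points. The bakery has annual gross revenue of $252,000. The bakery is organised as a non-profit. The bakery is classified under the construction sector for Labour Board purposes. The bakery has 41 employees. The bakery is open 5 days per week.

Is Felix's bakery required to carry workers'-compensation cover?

Yes — Felix's bakery must carry workers'-compensation cover.

Exception (a) requires that the employer holds a current Class A Registration from the Rothmere Commission; but the Class A Registration is not current, so (a) is unavailable.
Exception (b) requires that the employer holds a current Standing Notice from the Rothmere Commission; but the Standing Notice is not current, so (b) is unavailable.
Exception (c) fails — the employer's headcount is 41, not less than 39.
Exception (d): the compliance score is 9 points, less than the 12 points limit; the employer is a non-profit — every condition holds. Turning to paragraphs (h)–(o): (h) operates against (d): the bakery is classified under the construction sector. (i) would limit (h) — assessed value is $363,000, meeting the $345,500 threshold — but (j) sets (i) aside: (j) operates — aggregate throughput is 4,510 units, under the 5,400 units limit. (k) is triggered (the reportable unit count is 99, meeting the 95 threshold), but is displaced by (l): (l) operates — a current General Clearance is held. (m) would limit (l) — a current Class 3 Waiver is held — but (n) sets (m) aside: (n) operates — the registered capacity is 800 units, below the 870 units limit. (o) is inapplicable (no employee exceeds 30 hours/week), so (n) stands. (d) is therefore removed.
Exception (e) requires that all employees are immediate family members of the owner; but at least one employee is not a family member, so (e) is unavailable.
No exception displaces § 2.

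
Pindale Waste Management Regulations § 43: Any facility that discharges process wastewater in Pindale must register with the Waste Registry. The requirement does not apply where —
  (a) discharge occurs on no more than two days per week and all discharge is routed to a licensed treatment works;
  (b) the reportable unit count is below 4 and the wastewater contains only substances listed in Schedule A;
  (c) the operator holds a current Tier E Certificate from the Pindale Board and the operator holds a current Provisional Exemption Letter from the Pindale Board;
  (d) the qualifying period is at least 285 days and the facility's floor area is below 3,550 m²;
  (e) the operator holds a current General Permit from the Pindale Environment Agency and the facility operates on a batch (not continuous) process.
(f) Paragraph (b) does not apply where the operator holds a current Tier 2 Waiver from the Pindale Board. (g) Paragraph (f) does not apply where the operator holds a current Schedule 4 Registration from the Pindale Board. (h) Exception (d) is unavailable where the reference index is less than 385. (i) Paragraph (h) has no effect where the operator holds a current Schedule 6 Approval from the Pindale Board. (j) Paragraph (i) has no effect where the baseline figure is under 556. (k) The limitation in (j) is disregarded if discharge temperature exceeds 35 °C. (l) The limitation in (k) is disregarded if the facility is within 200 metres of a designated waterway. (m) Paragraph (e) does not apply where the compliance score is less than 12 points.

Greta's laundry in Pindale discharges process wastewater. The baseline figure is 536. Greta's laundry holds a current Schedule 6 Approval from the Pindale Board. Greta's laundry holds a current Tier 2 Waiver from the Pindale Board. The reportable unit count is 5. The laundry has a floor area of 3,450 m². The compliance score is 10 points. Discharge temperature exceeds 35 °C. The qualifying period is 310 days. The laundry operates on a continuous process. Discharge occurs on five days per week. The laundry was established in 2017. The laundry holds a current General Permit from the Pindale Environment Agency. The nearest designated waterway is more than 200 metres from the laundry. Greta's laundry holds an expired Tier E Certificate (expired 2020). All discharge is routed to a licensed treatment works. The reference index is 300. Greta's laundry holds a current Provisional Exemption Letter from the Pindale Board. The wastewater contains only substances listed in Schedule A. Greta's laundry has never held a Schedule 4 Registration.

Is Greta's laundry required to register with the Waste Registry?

Exception (a) does not apply: discharge occurs on five days per week.
Exception (b) does not apply: the reportable unit count is 5, not below 4.
Exception (c) fails — there is no Tier E Certificate in force.
Exception (d)'s conditions are all satisfied: the qualifying period is 310 days, meeting the 285 days threshold; the facility's floor area is 3,450 m², below the 3,550 m² limit. Under paragraphs (h)–(l): (h) applies (the reference index is 300, less than the 385 limit), but is set aside by (i): (i) operates — a current Schedule 6 Approval is held. (j) operates (the baseline figure is 536, under the 556 limit), but is set aside by (k): (k) operates — discharge temperature exceeds 35 °C. (l), which would lift (k), is not engaged — the laundry is more than 200 m from any designated waterway. Exception (d) stands.
Exception (e) does not apply: the facility operates on a continuous process.

No — exception (d) applies; Greta's laundry is not required to register with the Waste Registry.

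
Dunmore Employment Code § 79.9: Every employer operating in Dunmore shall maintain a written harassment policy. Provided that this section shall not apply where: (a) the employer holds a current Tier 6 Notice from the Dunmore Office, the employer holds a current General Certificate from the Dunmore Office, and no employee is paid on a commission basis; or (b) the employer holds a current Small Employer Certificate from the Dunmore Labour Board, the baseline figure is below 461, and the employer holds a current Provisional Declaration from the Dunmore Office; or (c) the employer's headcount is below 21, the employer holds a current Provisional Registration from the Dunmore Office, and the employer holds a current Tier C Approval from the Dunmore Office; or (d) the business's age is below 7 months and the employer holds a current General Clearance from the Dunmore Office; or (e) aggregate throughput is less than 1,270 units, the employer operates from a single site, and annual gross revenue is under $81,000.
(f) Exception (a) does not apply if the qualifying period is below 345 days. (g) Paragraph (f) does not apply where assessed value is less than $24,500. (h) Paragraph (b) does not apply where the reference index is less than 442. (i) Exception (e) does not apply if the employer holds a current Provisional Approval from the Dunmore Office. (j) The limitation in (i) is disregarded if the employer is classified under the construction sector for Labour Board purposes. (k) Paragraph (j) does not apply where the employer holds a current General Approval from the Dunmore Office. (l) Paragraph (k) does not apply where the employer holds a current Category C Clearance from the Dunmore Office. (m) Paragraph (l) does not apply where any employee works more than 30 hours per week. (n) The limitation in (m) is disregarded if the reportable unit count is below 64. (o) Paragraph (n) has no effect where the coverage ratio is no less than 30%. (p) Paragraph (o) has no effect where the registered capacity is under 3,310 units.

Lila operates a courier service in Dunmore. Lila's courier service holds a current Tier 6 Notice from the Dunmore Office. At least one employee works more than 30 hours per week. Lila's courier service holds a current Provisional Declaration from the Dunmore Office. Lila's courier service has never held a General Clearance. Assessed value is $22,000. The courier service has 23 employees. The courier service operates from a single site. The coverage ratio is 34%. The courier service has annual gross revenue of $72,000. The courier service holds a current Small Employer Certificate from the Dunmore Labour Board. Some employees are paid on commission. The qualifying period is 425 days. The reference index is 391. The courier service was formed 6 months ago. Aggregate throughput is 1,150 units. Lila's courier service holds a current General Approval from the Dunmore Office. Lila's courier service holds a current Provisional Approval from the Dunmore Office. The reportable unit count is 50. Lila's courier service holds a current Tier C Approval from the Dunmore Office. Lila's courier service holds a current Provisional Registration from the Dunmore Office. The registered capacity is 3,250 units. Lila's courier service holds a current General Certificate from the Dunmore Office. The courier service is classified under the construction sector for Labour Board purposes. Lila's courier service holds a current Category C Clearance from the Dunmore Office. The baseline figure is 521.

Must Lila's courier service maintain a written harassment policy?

No — exception (e) applies; Lila's courier service is not required to maintain a written harassment policy.

Exception (a) does not apply: some employees are paid on commission.
Exception (b) requires that the baseline figure is below 461; but the baseline figure is 521, not below 461, so (b) is unavailable.
Exception (c) fails — the employer's headcount is 23, not below 21.
Exception (d) fails — there is no General Clearance in force.
Exception (e) is satisfied on its face — aggregate throughput is 1,150 units, less than the 1,270 units limit; the employer operates from a single site; annual gross revenue is $72,000, under the $81,000 limit. Under paragraphs (i)–(p): (i) would limit (e) — a current Provisional Approval is held — but (j) sets (i) aside: (j) operates against (i): the courier service is classified under the construction sector. (k) would limit (j) — a current General Approval is held — but (l) sets (k) aside: (l) is triggered — a current Category C Clearance is held. (m) would limit (l) — at least one employee exceeds 30 hours/week — but (n) sets (m) aside: (n) operates — the reportable unit count is 50, below the 64 limit. (o) would limit (n) — the coverage ratio is 34%, meeting the 30% threshold — but (p) sets (o) aside: (p) is triggered — the registered capacity is 3,250 units, under the 3,310 units limit. So (e) applies.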